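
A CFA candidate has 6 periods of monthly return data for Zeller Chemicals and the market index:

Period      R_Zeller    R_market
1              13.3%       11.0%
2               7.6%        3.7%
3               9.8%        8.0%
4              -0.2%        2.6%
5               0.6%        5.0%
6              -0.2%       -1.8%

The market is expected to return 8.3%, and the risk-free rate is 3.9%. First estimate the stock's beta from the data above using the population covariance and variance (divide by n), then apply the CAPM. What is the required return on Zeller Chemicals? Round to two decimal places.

8.77%

Mean R_i = (13.3 + 7.6 + 9.8 − 0.2 + 0.6 − 0.2) / 6 = 5.1500%
Mean R_m = (11.0 + 3.7 + 8.0 + 2.6 + 5.0 − 1.8) / 6 = 4.7500%
Σ(R_i − R̄_i)(R_m − R̄_m) = 108.8850  ⇒  Cov = 108.8850 / 6 = 18.1475
Σ(R_m − R̄_m)² = 98.3150  ⇒  Var(R_m) = 98.3150 / 6 = 16.3858
β = Cov / Var(R_m) = 18.1475 / 16.3858 = 1.1075
MRP = 8.3% − 3.9% = 4.40%
E(R) = R_f + β × MRP = 3.9% + 1.1075 × 4.4% = 8.77%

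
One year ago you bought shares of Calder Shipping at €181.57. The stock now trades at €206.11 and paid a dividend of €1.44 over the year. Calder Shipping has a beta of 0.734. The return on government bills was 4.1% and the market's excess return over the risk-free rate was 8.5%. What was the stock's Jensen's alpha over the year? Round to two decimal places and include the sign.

+3.97%

Realised HPR = (P1 + D1 − P0) / P0 = (206.11 + 1.44 − 181.57) / 181.57 = 25.98 / 181.57 = 14.3085%
CAPM required = R_f + β·MRP = 4.1% + 0.734 × 8.5% = 10.3390%
α = realised − required = 14.3085% − 10.3390% = +3.97%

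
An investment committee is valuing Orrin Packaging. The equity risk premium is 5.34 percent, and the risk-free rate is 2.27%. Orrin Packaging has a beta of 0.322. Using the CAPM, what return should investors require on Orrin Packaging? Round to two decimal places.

3.99%

E(R) = R_f + β × MRP = 2.27% + 0.322 × 5.34% = 3.99%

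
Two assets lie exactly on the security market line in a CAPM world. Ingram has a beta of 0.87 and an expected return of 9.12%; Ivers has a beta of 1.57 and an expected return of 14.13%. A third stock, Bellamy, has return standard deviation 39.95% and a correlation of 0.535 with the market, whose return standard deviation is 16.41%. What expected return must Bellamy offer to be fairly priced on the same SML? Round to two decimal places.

12.22%

MRP = (14.13% − 9.12%) / (1.57 − 0.87) = 7.1571%
R_f = 9.12% − 0.87 × 7.1571% = 2.8933%
β_Bellamy = ρ·σ_i/σ_m = 0.535 × 39.95 / 16.41 = 1.3025
E(R_Bellamy) = R_f + β × MRP = 2.8933% + 1.3025 × 7.1571% = 12.22%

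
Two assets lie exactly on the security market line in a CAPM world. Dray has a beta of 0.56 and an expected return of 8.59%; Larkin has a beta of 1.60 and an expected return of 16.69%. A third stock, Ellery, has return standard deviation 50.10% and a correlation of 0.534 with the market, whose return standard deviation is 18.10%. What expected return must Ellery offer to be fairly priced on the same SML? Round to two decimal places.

15.74%

MRP = (16.69% − 8.59%) / (1.60 − 0.56) = 7.7885%
R_f = 8.59% − 0.56 × 7.7885% = 4.2284%
β_Ellery = ρ·σ_i/σ_m = 0.534 × 50.10 / 18.10 = 1.4781
E(R_Ellery) = R_f + β × MRP = 4.2284% + 1.4781 × 7.7885% = 15.74%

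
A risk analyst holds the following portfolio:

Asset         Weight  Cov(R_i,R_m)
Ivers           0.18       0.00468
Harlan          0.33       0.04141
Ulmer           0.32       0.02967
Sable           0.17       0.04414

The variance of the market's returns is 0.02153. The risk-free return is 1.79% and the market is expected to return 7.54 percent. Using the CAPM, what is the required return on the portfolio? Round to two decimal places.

10.20%

β_Ivers = 0.00468 / 0.02153 = 0.2174
β_Harlan = 0.04141 / 0.02153 = 1.9234
β_Ulmer = 0.02967 / 0.02153 = 1.3781
β_Sable = 0.04414 / 0.02153 = 2.0502
β_P = Σ w_i β_i = 0.18×0.2174 + 0.33×1.9234 + 0.32×1.3781 + 0.17×2.0502 = 1.4634
MRP = 7.54% − 1.79% = 5.75%
E(R_P) = R_f + β_P × MRP = 1.79% + 1.4634 × 5.75% = 10.20%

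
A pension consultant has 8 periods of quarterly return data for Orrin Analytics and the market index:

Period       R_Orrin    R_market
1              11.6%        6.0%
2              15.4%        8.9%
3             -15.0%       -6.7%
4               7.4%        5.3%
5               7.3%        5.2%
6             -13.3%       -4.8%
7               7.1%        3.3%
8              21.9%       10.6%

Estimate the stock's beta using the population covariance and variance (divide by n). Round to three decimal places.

2.100

Mean R_i = (11.6 + 15.4 − 15.0 + 7.4 + 7.3 − 13.3 + 7.1 + 21.9) / 8 = 5.3000%
Mean R_m = (6.0 + 8.9 − 6.7 + 5.3 + 5.2 − 4.8 + 3.3 + 10.6) / 8 = 3.4750%
Σ(R_i − R̄_i)(R_m − R̄_m) = 556.4100  ⇒  Cov = 556.4100 / 8 = 69.5513
Σ(R_m − R̄_m)² = 264.9150  ⇒  Var(R_m) = 264.9150 / 8 = 33.1144
β = Cov / Var(R_m) = 69.5513 / 33.1144 = 2.1003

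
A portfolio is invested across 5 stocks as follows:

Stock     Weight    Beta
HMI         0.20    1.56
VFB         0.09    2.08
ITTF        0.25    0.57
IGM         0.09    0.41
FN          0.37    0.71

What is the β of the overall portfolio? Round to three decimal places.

β_P = Σ w_i β_i = 0.20×1.56 + 0.09×2.08 + 0.25×0.57 + 0.09×0.41 + 0.37×0.71 = 0.9413

0.941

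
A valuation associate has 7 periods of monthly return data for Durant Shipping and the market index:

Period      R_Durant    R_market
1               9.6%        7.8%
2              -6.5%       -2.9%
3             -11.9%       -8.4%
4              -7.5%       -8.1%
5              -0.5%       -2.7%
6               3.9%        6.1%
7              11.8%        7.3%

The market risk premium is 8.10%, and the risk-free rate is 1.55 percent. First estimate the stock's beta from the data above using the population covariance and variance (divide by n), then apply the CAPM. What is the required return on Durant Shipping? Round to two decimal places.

Mean R_i = (9.6 − 6.5 − 11.9 − 7.5 − 0.5 + 3.9 + 11.8) / 7 = -0.1571%
Mean R_m = (7.8 − 2.9 − 8.4 − 8.1 − 2.7 + 6.1 + 7.3) / 7 = -0.1286%
Σ(R_i − R̄_i)(R_m − R̄_m) = 365.5786  ⇒  Cov = 365.5786 / 7 = 52.2255
Σ(R_m − R̄_m)² = 303.0943  ⇒  Var(R_m) = 303.0943 / 7 = 43.2992
β = Cov / Var(R_m) = 52.2255 / 43.2992 = 1.2062
E(R) = R_f + β × MRP = 1.55% + 1.2062 × 8.10% = 11.32%

11.32%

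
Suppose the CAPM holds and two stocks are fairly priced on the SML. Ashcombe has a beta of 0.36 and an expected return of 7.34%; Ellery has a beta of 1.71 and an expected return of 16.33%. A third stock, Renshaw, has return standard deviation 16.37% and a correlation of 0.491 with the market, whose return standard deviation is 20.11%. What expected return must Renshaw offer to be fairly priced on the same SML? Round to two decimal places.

7.60%

MRP = (16.33% − 7.34%) / (1.71 − 0.36) = 6.6593%
R_f = 7.34% − 0.36 × 6.6593% = 4.9427%
β_Renshaw = ρ·σ_i/σ_m = 0.491 × 16.37 / 20.11 = 0.3997
E(R_Renshaw) = R_f + β × MRP = 4.9427% + 0.3997 × 6.6593% = 7.60%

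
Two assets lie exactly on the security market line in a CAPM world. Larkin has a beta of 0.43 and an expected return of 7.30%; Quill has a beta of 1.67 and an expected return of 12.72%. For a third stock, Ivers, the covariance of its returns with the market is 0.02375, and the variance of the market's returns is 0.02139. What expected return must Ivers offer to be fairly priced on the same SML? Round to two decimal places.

10.27%

MRP = (12.72% − 7.30%) / (1.67 − 0.43) = 4.3710%
R_f = 7.30% − 0.43 × 4.3710% = 5.4205%
β_Ivers = Cov / Var(R_m) = 0.02375 / 0.02139 = 1.1103
E(R_Ivers) = R_f + β × MRP = 5.4205% + 1.1103 × 4.3710% = 10.27%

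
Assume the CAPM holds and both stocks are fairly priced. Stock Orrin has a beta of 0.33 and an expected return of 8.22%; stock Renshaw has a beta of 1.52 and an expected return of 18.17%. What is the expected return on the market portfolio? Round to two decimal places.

13.82%

Both satisfy E(R) = R_f + β·MRP, so the slope of the SML is
MRP = (18.17% − 8.22%) / (1.52 − 0.33) = 9.95% / 1.19 = 8.3613%
R_f = E(R_Orrin) − β_Orrin·MRP = 8.22% − 0.33 × 8.3613% = 5.4608%
E(R_m) = R_f + MRP = 5.4608% + 8.3613% = 13.82%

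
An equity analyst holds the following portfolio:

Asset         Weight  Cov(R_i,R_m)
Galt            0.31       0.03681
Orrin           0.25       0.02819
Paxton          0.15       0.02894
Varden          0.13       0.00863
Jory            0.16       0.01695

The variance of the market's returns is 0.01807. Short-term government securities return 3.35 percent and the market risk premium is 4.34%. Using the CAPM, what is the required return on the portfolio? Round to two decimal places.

9.75%

β_Galt = 0.03681 / 0.01807 = 2.0371
β_Orrin = 0.02819 / 0.01807 = 1.5600
β_Paxton = 0.02894 / 0.01807 = 1.6015
β_Varden = 0.00863 / 0.01807 = 0.4776
β_Jory = 0.01695 / 0.01807 = 0.9380
β_P = Σ w_i β_i = 0.31×2.0371 + 0.25×1.5600 + 0.15×1.6015 + 0.13×0.4776 + 0.16×0.9380 = 1.4739
E(R_P) = R_f + β_P × MRP = 3.35% + 1.4739 × 4.34% = 9.75%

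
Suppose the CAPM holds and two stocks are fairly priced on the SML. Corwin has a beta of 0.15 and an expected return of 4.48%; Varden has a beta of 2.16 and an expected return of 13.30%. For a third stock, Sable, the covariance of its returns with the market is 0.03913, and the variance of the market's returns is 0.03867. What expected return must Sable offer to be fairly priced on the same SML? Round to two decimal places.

8.26%

MRP = (13.30% − 4.48%) / (2.16 − 0.15) = 4.3881%
R_f = 4.48% − 0.15 × 4.3881% = 3.8218%
β_Sable = Cov / Var(R_m) = 0.03913 / 0.03867 = 1.0119
E(R_Sable) = R_f + β × MRP = 3.8218% + 1.0119 × 4.3881% = 8.26%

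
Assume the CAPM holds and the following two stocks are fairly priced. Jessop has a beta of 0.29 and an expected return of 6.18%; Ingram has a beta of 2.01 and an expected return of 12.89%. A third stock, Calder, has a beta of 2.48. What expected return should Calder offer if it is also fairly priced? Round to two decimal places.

14.72%

MRP (SML slope) = (12.89% − 6.18%) / (2.01 − 0.29) = 6.71% / 1.72 = 3.9012%
R_f (intercept) = 6.18% − 0.29 × 3.9012% = 5.0487%
E(R_Calder) = R_f + β × MRP = 5.0487% + 2.48 × 3.9012% = 14.72%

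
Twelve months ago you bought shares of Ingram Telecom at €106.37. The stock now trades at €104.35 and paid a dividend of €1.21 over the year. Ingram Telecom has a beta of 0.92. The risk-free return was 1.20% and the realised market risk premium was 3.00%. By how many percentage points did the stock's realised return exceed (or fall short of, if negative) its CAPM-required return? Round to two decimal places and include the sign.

Realised HPR = (P1 + D1 − P0) / P0 = (104.35 + 1.21 − 106.37) / 106.37 = -0.81 / 106.37 = -0.7615%
CAPM required = R_f + β·MRP = 1.20% + 0.92 × 3.00% = 3.9600%
α = realised − required = -0.7615% − 3.9600% = -4.72%

-4.72%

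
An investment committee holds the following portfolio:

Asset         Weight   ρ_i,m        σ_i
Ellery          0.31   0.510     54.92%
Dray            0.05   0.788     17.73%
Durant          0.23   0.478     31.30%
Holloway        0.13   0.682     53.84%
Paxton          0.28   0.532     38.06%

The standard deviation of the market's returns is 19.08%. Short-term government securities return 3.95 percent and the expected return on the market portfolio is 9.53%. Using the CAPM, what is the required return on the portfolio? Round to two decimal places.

10.75%

β_Ellery = 0.510 × 54.92% / 19.08% = 1.4680
β_Dray = 0.788 × 17.73% / 19.08% = 0.7322
β_Durant = 0.478 × 31.30% / 19.08% = 0.7841
β_Holloway = 0.682 × 53.84% / 19.08% = 1.9245
β_Paxton = 0.532 × 38.06% / 19.08% = 1.0612
β_P = Σ w_i β_i = 0.31×1.4680 + 0.05×0.7322 + 0.23×0.7841 + 0.13×1.9245 + 0.28×1.0612 = 1.2194
MRP = 9.53% − 3.95% = 5.58%
E(R_P) = R_f + β_P × MRP = 3.95% + 1.2194 × 5.58% = 10.75%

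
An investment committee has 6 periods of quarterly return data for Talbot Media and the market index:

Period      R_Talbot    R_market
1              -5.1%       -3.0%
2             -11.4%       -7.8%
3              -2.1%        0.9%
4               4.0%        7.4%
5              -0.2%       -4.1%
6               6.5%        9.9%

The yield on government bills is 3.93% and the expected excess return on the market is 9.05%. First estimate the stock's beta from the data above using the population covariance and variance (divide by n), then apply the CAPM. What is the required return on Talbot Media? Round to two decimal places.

11.59%

Mean R_i = (-5.1 − 11.4 − 2.1 + 4.0 − 0.2 + 6.5) / 6 = -1.3833%
Mean R_m = (-3.0 − 7.8 + 0.9 + 7.4 − 4.1 + 9.9) / 6 = 0.5500%
Σ(R_i − R̄_i)(R_m − R̄_m) = 201.6650  ⇒  Cov = 201.6650 / 6 = 33.6108
Σ(R_m − R̄_m)² = 238.4150  ⇒  Var(R_m) = 238.4150 / 6 = 39.7358
β = Cov / Var(R_m) = 33.6108 / 39.7358 = 0.8459
E(R) = R_f + β × MRP = 3.93% + 0.8459 × 9.05% = 11.59%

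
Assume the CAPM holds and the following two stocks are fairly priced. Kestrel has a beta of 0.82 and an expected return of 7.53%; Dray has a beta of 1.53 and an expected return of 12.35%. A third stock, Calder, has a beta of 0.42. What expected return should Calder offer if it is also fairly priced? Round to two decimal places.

4.81%

MRP (SML slope) = (12.35% − 7.53%) / (1.53 − 0.82) = 4.82% / 0.71 = 6.7887%
R_f (intercept) = 7.53% − 0.82 × 6.7887% = 1.9633%
E(R_Calder) = R_f + β × MRP = 1.9633% + 0.42 × 6.7887% = 4.81%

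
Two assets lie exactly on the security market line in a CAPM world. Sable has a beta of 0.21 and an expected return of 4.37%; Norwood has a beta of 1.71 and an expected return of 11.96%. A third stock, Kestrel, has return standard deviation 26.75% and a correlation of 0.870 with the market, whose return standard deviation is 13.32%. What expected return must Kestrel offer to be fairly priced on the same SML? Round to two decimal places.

MRP = (11.96% − 4.37%) / (1.71 − 0.21) = 5.0600%
R_f = 4.37% − 0.21 × 5.0600% = 3.3074%
β_Kestrel = ρ·σ_i/σ_m = 0.870 × 26.75 / 13.32 = 1.7472
E(R_Kestrel) = R_f + β × MRP = 3.3074% + 1.7472 × 5.0600% = 12.15%

12.15%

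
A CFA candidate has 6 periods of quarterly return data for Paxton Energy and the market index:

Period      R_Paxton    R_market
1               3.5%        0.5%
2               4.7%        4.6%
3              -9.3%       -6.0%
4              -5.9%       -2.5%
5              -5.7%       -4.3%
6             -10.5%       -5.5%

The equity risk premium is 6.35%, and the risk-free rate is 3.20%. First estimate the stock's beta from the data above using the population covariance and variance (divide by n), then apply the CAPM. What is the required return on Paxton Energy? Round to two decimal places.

12.73%

Mean R_i = (3.5 + 4.7 − 9.3 − 5.9 − 5.7 − 10.5) / 6 = -3.8667%
Mean R_m = (0.5 + 4.6 − 6.0 − 2.5 − 4.3 − 5.5) / 6 = -2.2000%
Σ(R_i − R̄_i)(R_m − R̄_m) = 125.1400  ⇒  Cov = 125.1400 / 6 = 20.8567
Σ(R_m − R̄_m)² = 83.3600  ⇒  Var(R_m) = 83.3600 / 6 = 13.8933
β = Cov / Var(R_m) = 20.8567 / 13.8933 = 1.5012
E(R) = R_f + β × MRP = 3.20% + 1.5012 × 6.35% = 12.73%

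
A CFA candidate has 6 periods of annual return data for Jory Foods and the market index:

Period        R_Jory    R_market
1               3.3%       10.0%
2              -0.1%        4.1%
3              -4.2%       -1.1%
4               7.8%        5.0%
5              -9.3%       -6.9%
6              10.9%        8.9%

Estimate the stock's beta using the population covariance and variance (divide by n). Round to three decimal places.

Mean R_i = (3.3 − 0.1 − 4.2 + 7.8 − 9.3 + 10.9) / 6 = 1.4000%
Mean R_m = (10.0 + 4.1 − 1.1 + 5.0 − 6.9 + 8.9) / 6 = 3.3333%
Σ(R_i − R̄_i)(R_m − R̄_m) = 209.3900  ⇒  Cov = 209.3900 / 6 = 34.8983
Σ(R_m − R̄_m)² = 203.1733  ⇒  Var(R_m) = 203.1733 / 6 = 33.8622
β = Cov / Var(R_m) = 34.8983 / 33.8622 = 1.0306

1.031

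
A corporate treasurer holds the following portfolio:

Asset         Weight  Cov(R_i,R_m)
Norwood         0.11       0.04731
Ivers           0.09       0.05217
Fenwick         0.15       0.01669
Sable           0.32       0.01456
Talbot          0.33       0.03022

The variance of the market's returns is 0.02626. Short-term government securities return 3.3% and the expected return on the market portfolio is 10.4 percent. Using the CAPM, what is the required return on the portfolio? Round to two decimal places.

β_Norwood = 0.04731 / 0.02626 = 1.8016
β_Ivers = 0.05217 / 0.02626 = 1.9867
β_Fenwick = 0.01669 / 0.02626 = 0.6356
β_Sable = 0.01456 / 0.02626 = 0.5545
β_Talbot = 0.03022 / 0.02626 = 1.1508
β_P = Σ w_i β_i = 0.11×1.8016 + 0.09×1.9867 + 0.15×0.6356 + 0.32×0.5545 + 0.33×1.1508 = 1.0295
MRP = 10.4% − 3.3% = 7.10%
E(R_P) = R_f + β_P × MRP = 3.3% + 1.0295 × 7.1% = 10.61%

10.61%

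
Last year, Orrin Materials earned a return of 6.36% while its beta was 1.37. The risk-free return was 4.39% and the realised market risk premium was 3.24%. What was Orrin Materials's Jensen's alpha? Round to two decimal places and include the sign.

CAPM benchmark = R_f + β(R_m − R_f) = 4.39% + 1.37 × 3.24% = 8.8288%
α = actual − benchmark = 6.36% − 8.8288% = -2.47%

-2.47%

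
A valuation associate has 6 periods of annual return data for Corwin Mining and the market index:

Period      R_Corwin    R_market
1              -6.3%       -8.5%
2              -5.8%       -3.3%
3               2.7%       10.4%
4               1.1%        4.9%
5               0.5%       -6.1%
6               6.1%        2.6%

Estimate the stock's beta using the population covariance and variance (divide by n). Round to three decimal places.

0.459

Mean R_i = (-6.3 − 5.8 + 2.7 + 1.1 + 0.5 + 6.1) / 6 = -0.2833%
Mean R_m = (-8.5 − 3.3 + 10.4 + 4.9 − 6.1 + 2.6) / 6 = 0.0000%
Σ(R_i − R̄_i)(R_m − R̄_m) = 118.9700  ⇒  Cov = 118.9700 / 6 = 19.8283
Σ(R_m − R̄_m)² = 259.2800  ⇒  Var(R_m) = 259.2800 / 6 = 43.2133
β = Cov / Var(R_m) = 19.8283 / 43.2133 = 0.4588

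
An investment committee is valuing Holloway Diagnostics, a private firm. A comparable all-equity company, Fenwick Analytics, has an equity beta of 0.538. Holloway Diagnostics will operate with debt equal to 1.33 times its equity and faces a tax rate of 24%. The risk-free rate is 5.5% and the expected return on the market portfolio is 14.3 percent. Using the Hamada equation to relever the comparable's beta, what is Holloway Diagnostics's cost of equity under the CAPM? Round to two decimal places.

β_L = β_U × [1 + (1 − t)(D/E)] = 0.538 × [1 + (1 − 0.24) × 1.33]
    = 0.538 × [1 + 0.76 × 1.33] = 0.538 × 2.0108 = 1.0818
MRP = 14.3% − 5.5% = 8.80%
E(R) = R_f + β_L × MRP = 5.5% + 1.0818 × 8.8% = 15.02%

15.02%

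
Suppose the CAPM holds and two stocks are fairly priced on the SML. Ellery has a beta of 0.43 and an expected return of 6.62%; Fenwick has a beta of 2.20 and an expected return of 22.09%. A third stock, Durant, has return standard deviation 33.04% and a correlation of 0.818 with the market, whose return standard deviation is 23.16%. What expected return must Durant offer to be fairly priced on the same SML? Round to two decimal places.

13.06%

MRP = (22.09% − 6.62%) / (2.20 − 0.43) = 8.7401%
R_f = 6.62% − 0.43 × 8.7401% = 2.8618%
β_Durant = ρ·σ_i/σ_m = 0.818 × 33.04 / 23.16 = 1.1670
E(R_Durant) = R_f + β × MRP = 2.8618% + 1.1670 × 8.7401% = 13.06%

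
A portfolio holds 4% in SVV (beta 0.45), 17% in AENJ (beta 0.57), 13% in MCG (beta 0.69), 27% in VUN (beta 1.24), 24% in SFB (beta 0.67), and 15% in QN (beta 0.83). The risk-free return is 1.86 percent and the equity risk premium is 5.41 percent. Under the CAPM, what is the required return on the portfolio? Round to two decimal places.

β_P = Σ w_i β_i = 0.04×0.45 + 0.17×0.57 + 0.13×0.69 + 0.27×1.24 + 0.24×0.67 + 0.15×0.83 = 0.8247
E(R_P) = R_f + β_P × MRP = 1.86% + 0.8247 × 5.41% = 6.32%

6.32%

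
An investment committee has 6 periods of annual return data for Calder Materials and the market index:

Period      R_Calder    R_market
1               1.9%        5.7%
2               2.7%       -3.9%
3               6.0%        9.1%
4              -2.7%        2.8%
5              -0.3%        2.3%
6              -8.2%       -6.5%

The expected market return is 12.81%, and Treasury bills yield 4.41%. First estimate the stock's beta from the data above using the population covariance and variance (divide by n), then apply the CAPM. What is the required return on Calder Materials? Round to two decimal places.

9.37%

Mean R_i = (1.9 + 2.7 + 6.0 − 2.7 − 0.3 − 8.2) / 6 = -0.1000%
Mean R_m = (5.7 − 3.9 + 9.1 + 2.8 + 2.3 − 6.5) / 6 = 1.5833%
Σ(R_i − R̄_i)(R_m − R̄_m) = 100.9000  ⇒  Cov = 100.9000 / 6 = 16.8167
Σ(R_m − R̄_m)² = 170.8483  ⇒  Var(R_m) = 170.8483 / 6 = 28.4747
β = Cov / Var(R_m) = 16.8167 / 28.4747 = 0.5906
MRP = 12.81% − 4.41% = 8.40%
E(R) = R_f + β × MRP = 4.41% + 0.5906 × 8.40% = 9.37%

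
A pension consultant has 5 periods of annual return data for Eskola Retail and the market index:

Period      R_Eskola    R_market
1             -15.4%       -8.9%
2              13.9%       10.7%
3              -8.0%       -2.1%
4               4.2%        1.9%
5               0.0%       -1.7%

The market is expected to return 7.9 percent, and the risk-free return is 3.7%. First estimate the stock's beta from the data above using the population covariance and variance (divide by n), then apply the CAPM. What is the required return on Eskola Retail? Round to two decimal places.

Mean R_i = (-15.4 + 13.9 − 8.0 + 4.2 + 0.0) / 5 = -1.0600%
Mean R_m = (-8.9 + 10.7 − 2.1 + 1.9 − 1.7) / 5 = -0.0200%
Σ(R_i − R̄_i)(R_m − R̄_m) = 310.4640  ⇒  Cov = 310.4640 / 5 = 62.0928
Σ(R_m − R̄_m)² = 204.6080  ⇒  Var(R_m) = 204.6080 / 5 = 40.9216
β = Cov / Var(R_m) = 62.0928 / 40.9216 = 1.5174
MRP = 7.9% − 3.7% = 4.20%
E(R) = R_f + β × MRP = 3.7% + 1.5174 × 4.2% = 10.07%

10.07%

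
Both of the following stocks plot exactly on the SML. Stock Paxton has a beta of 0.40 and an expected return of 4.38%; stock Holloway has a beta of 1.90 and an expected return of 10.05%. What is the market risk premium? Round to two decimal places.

3.78%

Both satisfy E(R) = R_f + β·MRP, so the slope of the SML is
MRP = (10.05% − 4.38%) / (1.90 − 0.40) = 5.67% / 1.50 = 3.7800%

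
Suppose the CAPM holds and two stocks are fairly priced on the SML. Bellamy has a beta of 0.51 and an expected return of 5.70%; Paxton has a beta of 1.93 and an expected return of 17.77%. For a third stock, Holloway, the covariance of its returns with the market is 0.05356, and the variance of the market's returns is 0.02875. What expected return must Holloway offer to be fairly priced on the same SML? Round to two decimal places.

MRP = (17.77% − 5.70%) / (1.93 − 0.51) = 8.5000%
R_f = 5.70% − 0.51 × 8.5000% = 1.3650%
β_Holloway = Cov / Var(R_m) = 0.05356 / 0.02875 = 1.8630
E(R_Holloway) = R_f + β × MRP = 1.3650% + 1.8630 × 8.5000% = 17.20%

17.20%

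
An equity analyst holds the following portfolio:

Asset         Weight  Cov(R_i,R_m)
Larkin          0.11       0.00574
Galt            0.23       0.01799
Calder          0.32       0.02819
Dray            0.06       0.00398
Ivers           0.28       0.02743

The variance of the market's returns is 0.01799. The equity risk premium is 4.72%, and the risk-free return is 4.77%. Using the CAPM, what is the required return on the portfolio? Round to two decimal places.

β_Larkin = 0.00574 / 0.01799 = 0.3191
β_Galt = 0.01799 / 0.01799 = 1.0000
β_Calder = 0.02819 / 0.01799 = 1.5670
β_Dray = 0.00398 / 0.01799 = 0.2212
β_Ivers = 0.02743 / 0.01799 = 1.5247
β_P = Σ w_i β_i = 0.11×0.3191 + 0.23×1.0000 + 0.32×1.5670 + 0.06×0.2212 + 0.28×1.5247 = 1.2067
E(R_P) = R_f + β_P × MRP = 4.77% + 1.2067 × 4.72% = 10.47%

10.47%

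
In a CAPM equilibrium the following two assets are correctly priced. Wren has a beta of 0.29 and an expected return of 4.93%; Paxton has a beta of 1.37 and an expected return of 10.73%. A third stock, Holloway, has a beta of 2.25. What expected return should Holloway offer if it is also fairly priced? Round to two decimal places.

15.46%

MRP (SML slope) = (10.73% − 4.93%) / (1.37 − 0.29) = 5.80% / 1.08 = 5.3704%
R_f (intercept) = 4.93% − 0.29 × 5.3704% = 3.3726%
E(R_Holloway) = R_f + β × MRP = 3.3726% + 2.25 × 5.3704% = 15.46%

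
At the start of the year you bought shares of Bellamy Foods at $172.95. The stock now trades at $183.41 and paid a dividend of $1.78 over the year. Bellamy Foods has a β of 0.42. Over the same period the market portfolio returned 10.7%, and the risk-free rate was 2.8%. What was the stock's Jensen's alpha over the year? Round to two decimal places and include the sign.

Realised HPR = (P1 + D1 − P0) / P0 = (183.41 + 1.78 − 172.95) / 172.95 = 12.24 / 172.95 = 7.0772%
MRP = 10.7% − 2.8% = 7.90%
CAPM required = R_f + β·MRP = 2.8% + 0.42 × 7.9% = 6.1180%
α = realised − required = 7.0772% − 6.1180% = +0.96%

+0.96%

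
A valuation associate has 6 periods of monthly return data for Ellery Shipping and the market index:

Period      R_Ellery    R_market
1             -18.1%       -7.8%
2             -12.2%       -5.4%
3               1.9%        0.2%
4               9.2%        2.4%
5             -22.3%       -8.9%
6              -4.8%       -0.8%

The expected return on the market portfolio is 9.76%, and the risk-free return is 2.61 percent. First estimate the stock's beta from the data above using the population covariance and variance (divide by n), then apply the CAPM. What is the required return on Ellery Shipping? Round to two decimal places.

Mean R_i = (-18.1 − 12.2 + 1.9 + 9.2 − 22.3 − 4.8) / 6 = -7.7167%
Mean R_m = (-7.8 − 5.4 + 0.2 + 2.4 − 8.9 − 0.8) / 6 = -3.3833%
Σ(R_i − R̄_i)(R_m − R̄_m) = 275.1817  ⇒  Cov = 275.1817 / 6 = 45.8636
Σ(R_m − R̄_m)² = 106.9683  ⇒  Var(R_m) = 106.9683 / 6 = 17.8281
β = Cov / Var(R_m) = 45.8636 / 17.8281 = 2.5725
MRP = 9.76% − 2.61% = 7.15%
E(R) = R_f + β × MRP = 2.61% + 2.5725 × 7.15% = 21.00%

21.00%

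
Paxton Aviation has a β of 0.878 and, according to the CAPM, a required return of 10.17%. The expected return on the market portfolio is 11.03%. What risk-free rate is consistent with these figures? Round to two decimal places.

E(R) = R_f + β(E(R_m) − R_f) = R_f(1 − β) + β·E(R_m)
10.17% = R_f × (1 − 0.878) + 0.878 × 11.03%
10.17% = R_f × 0.122 + 9.68434%
R_f = (10.17% − 9.68434%) / 0.122 = 3.98%

3.98%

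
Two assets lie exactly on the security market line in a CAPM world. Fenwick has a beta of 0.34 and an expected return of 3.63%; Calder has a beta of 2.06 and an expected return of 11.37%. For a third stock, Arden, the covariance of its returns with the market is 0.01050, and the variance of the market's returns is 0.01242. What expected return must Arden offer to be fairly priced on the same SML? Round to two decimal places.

MRP = (11.37% − 3.63%) / (2.06 − 0.34) = 4.5000%
R_f = 3.63% − 0.34 × 4.5000% = 2.1000%
β_Arden = Cov / Var(R_m) = 0.01050 / 0.01242 = 0.8454
E(R_Arden) = R_f + β × MRP = 2.1000% + 0.8454 × 4.5000% = 5.90%

5.90%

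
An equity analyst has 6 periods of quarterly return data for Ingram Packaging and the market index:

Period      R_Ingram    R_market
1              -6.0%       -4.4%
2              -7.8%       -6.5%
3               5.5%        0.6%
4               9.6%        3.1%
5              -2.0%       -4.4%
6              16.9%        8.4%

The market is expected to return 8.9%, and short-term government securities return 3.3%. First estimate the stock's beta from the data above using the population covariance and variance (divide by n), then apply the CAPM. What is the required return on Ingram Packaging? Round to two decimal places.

Mean R_i = (-6.0 − 7.8 + 5.5 + 9.6 − 2.0 + 16.9) / 6 = 2.7000%
Mean R_m = (-4.4 − 6.5 + 0.6 + 3.1 − 4.4 + 8.4) / 6 = -0.5333%
Σ(R_i − R̄_i)(R_m − R̄_m) = 269.5600  ⇒  Cov = 269.5600 / 6 = 44.9267
Σ(R_m − R̄_m)² = 159.7933  ⇒  Var(R_m) = 159.7933 / 6 = 26.6322
β = Cov / Var(R_m) = 44.9267 / 26.6322 = 1.6869
MRP = 8.9% − 3.3% = 5.60%
E(R) = R_f + β × MRP = 3.3% + 1.6869 × 5.6% = 12.75%

12.75%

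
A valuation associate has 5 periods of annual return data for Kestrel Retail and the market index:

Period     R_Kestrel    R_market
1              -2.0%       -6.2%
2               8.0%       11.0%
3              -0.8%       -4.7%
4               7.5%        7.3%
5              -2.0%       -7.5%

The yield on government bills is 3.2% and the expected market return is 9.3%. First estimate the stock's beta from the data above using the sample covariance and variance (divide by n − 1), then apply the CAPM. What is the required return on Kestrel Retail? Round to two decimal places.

Mean R_i = (-2.0 + 8.0 − 0.8 + 7.5 − 2.0) / 5 = 2.1400%
Mean R_m = (-6.2 + 11.0 − 4.7 + 7.3 − 7.5) / 5 = -0.0200%
Σ(R_i − R̄_i)(R_m − R̄_m) = 174.1240  ⇒  Cov = 174.1240 / 4 = 43.5310
Σ(R_m − R̄_m)² = 291.0680  ⇒  Var(R_m) = 291.0680 / 4 = 72.7670
β = Cov / Var(R_m) = 43.5310 / 72.7670 = 0.5982
MRP = 9.3% − 3.2% = 6.10%
E(R) = R_f + β × MRP = 3.2% + 0.5982 × 6.1% = 6.85%

6.85%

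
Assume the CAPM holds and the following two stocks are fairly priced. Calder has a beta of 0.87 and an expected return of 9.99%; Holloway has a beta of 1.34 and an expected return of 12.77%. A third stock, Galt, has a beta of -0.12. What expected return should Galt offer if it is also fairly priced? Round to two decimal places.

MRP (SML slope) = (12.77% − 9.99%) / (1.34 − 0.87) = 2.78% / 0.47 = 5.9149%
R_f (intercept) = 9.99% − 0.87 × 5.9149% = 4.8440%
E(R_Galt) = R_f + β × MRP = 4.8440% + -0.12 × 5.9149% = 4.13%

4.13%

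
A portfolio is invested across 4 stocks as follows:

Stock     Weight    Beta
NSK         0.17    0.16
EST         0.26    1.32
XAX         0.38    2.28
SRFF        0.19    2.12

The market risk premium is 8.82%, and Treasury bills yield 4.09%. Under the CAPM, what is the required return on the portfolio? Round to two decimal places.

β_P = Σ w_i β_i = 0.17×0.16 + 0.26×1.32 + 0.38×2.28 + 0.19×2.12 = 1.6396
E(R_P) = R_f + β_P × MRP = 4.09% + 1.6396 × 8.82% = 18.55%

18.55%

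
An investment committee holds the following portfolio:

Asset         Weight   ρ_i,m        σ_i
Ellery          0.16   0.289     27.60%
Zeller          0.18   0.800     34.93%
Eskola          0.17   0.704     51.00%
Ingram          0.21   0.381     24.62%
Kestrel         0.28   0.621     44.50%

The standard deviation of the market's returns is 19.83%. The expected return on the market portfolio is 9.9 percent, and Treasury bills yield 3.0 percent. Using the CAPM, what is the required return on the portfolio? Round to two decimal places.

β_Ellery = 0.289 × 27.60% / 19.83% = 0.4022
β_Zeller = 0.800 × 34.93% / 19.83% = 1.4092
β_Eskola = 0.704 × 51.00% / 19.83% = 1.8106
β_Ingram = 0.381 × 24.62% / 19.83% = 0.4730
β_Kestrel = 0.621 × 44.50% / 19.83% = 1.3936
β_P = Σ w_i β_i = 0.16×0.4022 + 0.18×1.4092 + 0.17×1.8106 + 0.21×0.4730 + 0.28×1.3936 = 1.1153
MRP = 9.9% − 3.0% = 6.90%
E(R_P) = R_f + β_P × MRP = 3.0% + 1.1153 × 6.9% = 10.70%

10.70%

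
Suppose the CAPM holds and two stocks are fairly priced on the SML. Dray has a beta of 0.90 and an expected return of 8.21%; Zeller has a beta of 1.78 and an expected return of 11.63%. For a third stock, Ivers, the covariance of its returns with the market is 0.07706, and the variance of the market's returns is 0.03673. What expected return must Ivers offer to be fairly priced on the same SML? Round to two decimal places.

12.87%

MRP = (11.63% − 8.21%) / (1.78 − 0.90) = 3.8864%
R_f = 8.21% − 0.90 × 3.8864% = 4.7122%
β_Ivers = Cov / Var(R_m) = 0.07706 / 0.03673 = 2.0980
E(R_Ivers) = R_f + β × MRP = 4.7122% + 2.0980 × 3.8864% = 12.87%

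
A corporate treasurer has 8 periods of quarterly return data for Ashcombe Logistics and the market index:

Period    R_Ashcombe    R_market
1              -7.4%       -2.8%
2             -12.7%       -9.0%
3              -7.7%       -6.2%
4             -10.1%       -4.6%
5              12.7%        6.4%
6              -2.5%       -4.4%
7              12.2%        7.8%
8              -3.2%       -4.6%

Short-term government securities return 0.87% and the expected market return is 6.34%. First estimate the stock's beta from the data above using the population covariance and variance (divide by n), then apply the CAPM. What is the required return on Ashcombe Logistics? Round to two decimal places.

Mean R_i = (-7.4 − 12.7 − 7.7 − 10.1 + 12.7 − 2.5 + 12.2 − 3.2) / 8 = -2.3375%
Mean R_m = (-2.8 − 9.0 − 6.2 − 4.6 + 6.4 − 4.4 + 7.8 − 4.6) / 8 = -2.1750%
Σ(R_i − R̄_i)(R_m − R̄_m) = 390.7075  ⇒  Cov = 390.7075 / 8 = 48.8384
Σ(R_m − R̄_m)² = 252.9150  ⇒  Var(R_m) = 252.9150 / 8 = 31.6144
β = Cov / Var(R_m) = 48.8384 / 31.6144 = 1.5448
MRP = 6.34% − 0.87% = 5.47%
E(R) = R_f + β × MRP = 0.87% + 1.5448 × 5.47% = 9.32%

9.32%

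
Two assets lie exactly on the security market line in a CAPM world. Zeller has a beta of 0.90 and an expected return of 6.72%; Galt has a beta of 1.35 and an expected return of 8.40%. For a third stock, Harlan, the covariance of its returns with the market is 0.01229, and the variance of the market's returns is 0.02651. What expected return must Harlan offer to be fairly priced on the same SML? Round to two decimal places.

5.09%

MRP = (8.40% − 6.72%) / (1.35 − 0.90) = 3.7333%
R_f = 6.72% − 0.90 × 3.7333% = 3.3600%
β_Harlan = Cov / Var(R_m) = 0.01229 / 0.02651 = 0.4636
E(R_Harlan) = R_f + β × MRP = 3.3600% + 0.4636 × 3.7333% = 5.09%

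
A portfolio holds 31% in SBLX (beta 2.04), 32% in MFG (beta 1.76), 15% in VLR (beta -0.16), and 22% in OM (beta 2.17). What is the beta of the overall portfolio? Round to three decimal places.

β_P = Σ w_i β_i = 0.31×2.04 + 0.32×1.76 + 0.15×-0.16 + 0.22×2.17 = 1.6490

1.649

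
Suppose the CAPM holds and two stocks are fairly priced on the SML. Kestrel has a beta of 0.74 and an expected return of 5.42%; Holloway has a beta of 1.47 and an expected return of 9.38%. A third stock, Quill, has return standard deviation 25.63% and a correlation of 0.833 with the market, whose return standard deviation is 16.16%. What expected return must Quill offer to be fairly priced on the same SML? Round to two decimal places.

8.57%

MRP = (9.38% − 5.42%) / (1.47 − 0.74) = 5.4247%
R_f = 5.42% − 0.74 × 5.4247% = 1.4057%
β_Quill = ρ·σ_i/σ_m = 0.833 × 25.63 / 16.16 = 1.3212
E(R_Quill) = R_f + β × MRP = 1.4057% + 1.3212 × 5.4247% = 8.57%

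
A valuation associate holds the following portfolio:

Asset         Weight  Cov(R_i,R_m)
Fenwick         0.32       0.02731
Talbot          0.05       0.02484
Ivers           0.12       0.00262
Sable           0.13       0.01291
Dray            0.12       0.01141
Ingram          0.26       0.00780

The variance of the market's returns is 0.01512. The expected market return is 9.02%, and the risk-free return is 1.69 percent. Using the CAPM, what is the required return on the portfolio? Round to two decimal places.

9.14%

β_Fenwick = 0.02731 / 0.01512 = 1.8062
β_Talbot = 0.02484 / 0.01512 = 1.6429
β_Ivers = 0.00262 / 0.01512 = 0.1733
β_Sable = 0.01291 / 0.01512 = 0.8538
β_Dray = 0.01141 / 0.01512 = 0.7546
β_Ingram = 0.00780 / 0.01512 = 0.5159
β_P = Σ w_i β_i = 0.32×1.8062 + 0.05×1.6429 + 0.12×0.1733 + 0.13×0.8538 + 0.12×0.7546 + 0.26×0.5159 = 1.0166
MRP = 9.02% − 1.69% = 7.33%
E(R_P) = R_f + β_P × MRP = 1.69% + 1.0166 × 7.33% = 9.14%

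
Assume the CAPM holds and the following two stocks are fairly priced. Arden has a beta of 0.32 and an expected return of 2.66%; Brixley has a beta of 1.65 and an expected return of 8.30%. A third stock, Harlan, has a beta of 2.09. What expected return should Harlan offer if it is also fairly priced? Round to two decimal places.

10.17%

MRP (SML slope) = (8.30% − 2.66%) / (1.65 − 0.32) = 5.64% / 1.33 = 4.2406%
R_f (intercept) = 2.66% − 0.32 × 4.2406% = 1.3030%
E(R_Harlan) = R_f + β × MRP = 1.3030% + 2.09 × 4.2406% = 10.17%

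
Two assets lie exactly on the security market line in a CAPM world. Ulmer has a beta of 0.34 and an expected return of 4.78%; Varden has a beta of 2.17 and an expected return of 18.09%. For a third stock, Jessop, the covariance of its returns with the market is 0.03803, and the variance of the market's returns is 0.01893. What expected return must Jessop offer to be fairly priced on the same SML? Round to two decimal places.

16.92%

MRP = (18.09% − 4.78%) / (2.17 − 0.34) = 7.2732%
R_f = 4.78% − 0.34 × 7.2732% = 2.3071%
β_Jessop = Cov / Var(R_m) = 0.03803 / 0.01893 = 2.0090
E(R_Jessop) = R_f + β × MRP = 2.3071% + 2.0090 × 7.2732% = 16.92%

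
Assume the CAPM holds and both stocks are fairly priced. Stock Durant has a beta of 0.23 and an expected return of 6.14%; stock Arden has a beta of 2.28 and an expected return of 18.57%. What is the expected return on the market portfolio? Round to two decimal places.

Both satisfy E(R) = R_f + β·MRP, so the slope of the SML is
MRP = (18.57% − 6.14%) / (2.28 − 0.23) = 12.43% / 2.05 = 6.0634%
R_f = E(R_Durant) − β_Durant·MRP = 6.14% − 0.23 × 6.0634% = 4.7454%
E(R_m) = R_f + MRP = 4.7454% + 6.0634% = 10.81%

10.81%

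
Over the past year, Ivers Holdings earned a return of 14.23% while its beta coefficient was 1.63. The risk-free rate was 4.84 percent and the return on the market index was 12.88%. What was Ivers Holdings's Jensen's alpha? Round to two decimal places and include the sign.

-3.72%

Market excess return = 12.88% − 4.84% = 8.04%
CAPM benchmark = R_f + β(R_m − R_f) = 4.84% + 1.63 × 8.04% = 17.9452%
α = actual − benchmark = 14.23% − 17.9452% = -3.72%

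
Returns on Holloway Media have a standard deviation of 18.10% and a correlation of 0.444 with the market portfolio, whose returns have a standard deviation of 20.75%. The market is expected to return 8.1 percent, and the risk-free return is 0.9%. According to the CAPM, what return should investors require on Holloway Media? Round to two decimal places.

3.69%

β = ρ × σ_i / σ_m = 0.444 × 18.10% / 20.75% = 0.3873
MRP = 8.1% − 0.9% = 7.20%
E(R) = 0.9% + 0.3873 × 7.2% = 3.69%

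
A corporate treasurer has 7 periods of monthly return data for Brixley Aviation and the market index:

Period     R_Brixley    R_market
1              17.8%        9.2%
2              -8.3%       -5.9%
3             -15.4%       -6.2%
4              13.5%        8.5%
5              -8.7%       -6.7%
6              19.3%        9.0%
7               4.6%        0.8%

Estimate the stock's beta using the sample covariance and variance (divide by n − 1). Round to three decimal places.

Mean R_i = (17.8 − 8.3 − 15.4 + 13.5 − 8.7 + 19.3 + 4.6) / 7 = 3.2571%
Mean R_m = (9.2 − 5.9 − 6.2 + 8.5 − 6.7 + 9.0 + 0.8) / 7 = 1.2429%
Σ(R_i − R̄_i)(R_m − R̄_m) = 630.2929  ⇒  Cov = 630.2929 / 6 = 105.0488
Σ(R_m − R̄_m)² = 345.8571  ⇒  Var(R_m) = 345.8571 / 6 = 57.6429
β = Cov / Var(R_m) = 105.0488 / 57.6429 = 1.8224

1.822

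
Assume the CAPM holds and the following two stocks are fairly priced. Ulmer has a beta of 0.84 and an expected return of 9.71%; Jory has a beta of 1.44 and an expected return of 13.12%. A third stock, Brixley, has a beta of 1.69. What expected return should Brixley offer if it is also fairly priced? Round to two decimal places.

MRP (SML slope) = (13.12% − 9.71%) / (1.44 − 0.84) = 3.41% / 0.60 = 5.6833%
R_f (intercept) = 9.71% − 0.84 × 5.6833% = 4.9360%
E(R_Brixley) = R_f + β × MRP = 4.9360% + 1.69 × 5.6833% = 14.54%

14.54%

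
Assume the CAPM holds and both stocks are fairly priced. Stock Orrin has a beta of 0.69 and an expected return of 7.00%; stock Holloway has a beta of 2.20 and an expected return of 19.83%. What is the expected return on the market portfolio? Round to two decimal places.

Both satisfy E(R) = R_f + β·MRP, so the slope of the SML is
MRP = (19.83% − 7.00%) / (2.20 − 0.69) = 12.83% / 1.51 = 8.4967%
R_f = E(R_Orrin) − β_Orrin·MRP = 7.00% − 0.69 × 8.4967% = 1.1373%
E(R_m) = R_f + MRP = 1.1373% + 8.4967% = 9.63%

9.63%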